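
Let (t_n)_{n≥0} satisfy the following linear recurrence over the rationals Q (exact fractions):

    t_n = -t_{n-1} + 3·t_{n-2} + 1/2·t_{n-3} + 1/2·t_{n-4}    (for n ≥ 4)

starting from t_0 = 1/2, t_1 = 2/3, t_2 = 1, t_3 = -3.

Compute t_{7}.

-1823/24

t_4 = -1·-3 + 3·1 + 1/2·2/3 + 1/2·1/2 = 79/12
t_5 = -1·79/12 + 3·-3 + 1/2·1 + 1/2·2/3 = -59/4
t_6 = -1·-59/4 + 3·79/12 + 1/2·-3 + 1/2·1 = 67/2
t_7 = -1·67/2 + 3·-59/4 + 1/2·79/12 + 1/2·-3 = -1823/24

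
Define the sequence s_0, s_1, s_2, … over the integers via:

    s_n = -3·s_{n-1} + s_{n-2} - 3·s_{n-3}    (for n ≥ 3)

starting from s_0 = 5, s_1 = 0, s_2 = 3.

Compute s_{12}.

1765695

s_3 = -3·3 + 1·0 + -3·5 = -24
s_4 = -3·-24 + 1·3 + -3·0 = 75
s_5 = -3·75 + 1·-24 + -3·3 = -258
s_6 = -3·-258 + 1·75 + -3·-24 = 921
s_7 = -3·921 + 1·-258 + -3·75 = -3246
s_8 = -3·-3246 + 1·921 + -3·-258 = 11433
s_9 = -3·11433 + 1·-3246 + -3·921 = -40308
s_10 = -3·-40308 + 1·11433 + -3·-3246 = 142095
s_11 = -3·142095 + 1·-40308 + -3·11433 = -500892
s_12 = -3·-500892 + 1·142095 + -3·-40308 = 1765695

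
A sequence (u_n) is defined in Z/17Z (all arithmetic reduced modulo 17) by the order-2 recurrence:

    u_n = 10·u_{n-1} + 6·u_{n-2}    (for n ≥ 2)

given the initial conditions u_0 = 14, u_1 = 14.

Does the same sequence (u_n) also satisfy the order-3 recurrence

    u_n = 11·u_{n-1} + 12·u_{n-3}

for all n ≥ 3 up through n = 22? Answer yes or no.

Terms u_0..u_22: 14, 14, 3, 12, 2, 7, 14, 12, 0, 4, 6, 16, 9, 16, 10, 9, 14, 7, 1, 1, 16, 13, 5
n=3: candidate gives 14, actual u_3 = 12 ✗

no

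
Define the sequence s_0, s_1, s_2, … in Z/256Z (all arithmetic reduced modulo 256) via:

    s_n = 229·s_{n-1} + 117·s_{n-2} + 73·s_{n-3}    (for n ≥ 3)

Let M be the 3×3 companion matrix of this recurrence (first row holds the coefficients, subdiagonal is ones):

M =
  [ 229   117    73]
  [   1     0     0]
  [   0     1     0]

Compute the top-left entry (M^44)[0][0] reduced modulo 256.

235

(M^44)[0][0] is the top entry after applying M 44 times to the unit state (1, 0, 0). Equivalently it is h_{46} for the auxiliary sequence (h_n) obeying the same recurrence with h_2 = 1 and h_i = 0 for 0 ≤ i < 2:
h_3 = 229·1 + 117·0 + 73·0 = 229
h_4 = 229·229 + 117·1 + 73·0 = 78
h_5 = 229·78 + 117·229 + 73·1 = 184
h_6 = 229·184 + 117·78 + 73·229 = 139
h_7 = 229·139 + 117·184 + 73·78 = 173
h_8 = 229·173 + 117·139 + 73·184 = 192
h_9 = 229·192 + 117·173 + 73·139 = 116
h_10 = 229·116 + 117·192 + 73·173 = 217
h_11 = 229·217 + 117·116 + 73·192 = 225
h_12 = 229·225 + 117·217 + 73·116 = 134
h_13 = 229·134 + 117·225 + 73·217 = 148
h_14 = 229·148 + 117·134 + 73·225 = 203
h_15 = 229·203 + 117·148 + 73·134 = 113
h_16 = 229·113 + 117·203 + 73·148 = 16
h_17 = 229·16 + 117·113 + 73·203 = 216
h_18 = 229·216 + 117·16 + 73·113 = 193
h_19 = 229·193 + 117·216 + 73·16 = 237
h_20 = 229·237 + 117·193 + 73·216 = 206
h_21 = 229·206 + 117·237 + 73·193 = 160
h_22 = 229·160 + 117·206 + 73·237 = 219
h_23 = 229·219 + 117·160 + 73·206 = 197
h_24 = 229·197 + 117·219 + 73·160 = 240
h_25 = 229·240 + 117·197 + 73·219 = 44
h_26 = 229·44 + 117·240 + 73·197 = 57
h_27 = 229·57 + 117·44 + 73·240 = 137
h_28 = 229·137 + 117·57 + 73·44 = 38
h_29 = 229·38 + 117·137 + 73·57 = 220
h_30 = 229·220 + 117·38 + 73·137 = 59
h_31 = 229·59 + 117·220 + 73·38 = 41
h_32 = 229·41 + 117·59 + 73·220 = 96
h_33 = 229·96 + 117·41 + 73·59 = 112
h_34 = 229·112 + 117·96 + 73·41 = 193
h_35 = 229·193 + 117·112 + 73·96 = 53
h_36 = 229·53 + 117·193 + 73·112 = 142
h_37 = 229·142 + 117·53 + 73·193 = 72
h_38 = 229·72 + 117·142 + 73·53 = 107
h_39 = 229·107 + 117·72 + 73·142 = 29
h_40 = 229·29 + 117·107 + 73·72 = 96
h_41 = 229·96 + 117·29 + 73·107 = 164
h_42 = 229·164 + 117·96 + 73·29 = 217
h_43 = 229·217 + 117·164 + 73·96 = 113
h_44 = 229·113 + 117·217 + 73·164 = 6
h_45 = 229·6 + 117·113 + 73·217 = 228
h_46 = 229·228 + 117·6 + 73·113 = 235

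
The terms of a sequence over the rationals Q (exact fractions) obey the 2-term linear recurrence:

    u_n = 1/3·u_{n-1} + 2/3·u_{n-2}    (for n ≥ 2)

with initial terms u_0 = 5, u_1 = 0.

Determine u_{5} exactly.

130/81

u_2 = 1/3·0 + 2/3·5 = 10/3
u_3 = 1/3·10/3 + 2/3·0 = 10/9
u_4 = 1/3·10/9 + 2/3·10/3 = 70/27
u_5 = 1/3·70/27 + 2/3·10/9 = 130/81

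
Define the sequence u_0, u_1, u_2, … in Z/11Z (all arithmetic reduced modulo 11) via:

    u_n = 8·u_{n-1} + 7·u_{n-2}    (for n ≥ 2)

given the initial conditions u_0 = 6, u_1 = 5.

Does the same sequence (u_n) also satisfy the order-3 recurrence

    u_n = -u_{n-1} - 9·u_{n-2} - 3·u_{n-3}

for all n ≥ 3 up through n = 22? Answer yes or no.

Terms u_0..u_22: 6, 5, 5, 9, 8, 6, 5, 5, 9, 8, 6, 5, 5, 9, 8, 6, 5, 5, 9, 8, 6, 5, 5
n=3: candidate gives 9, actual u_3 = 9 ✓
n=4: candidate gives 8, actual u_4 = 8 ✓
n=5: candidate gives 6, actual u_5 = 6 ✓
n=6: candidate gives 5, actual u_6 = 5 ✓
n=7: candidate gives 5, actual u_7 = 5 ✓
n=8: candidate gives 9, actual u_8 = 9 ✓
n=9: candidate gives 8, actual u_9 = 8 ✓
n=10: candidate gives 6, actual u_10 = 6 ✓
n=11: candidate gives 5, actual u_11 = 5 ✓
n=12: candidate gives 5, actual u_12 = 5 ✓
n=13: candidate gives 9, actual u_13 = 9 ✓
n=14: candidate gives 8, actual u_14 = 8 ✓
n=15: candidate gives 6, actual u_15 = 6 ✓
n=16: candidate gives 5, actual u_16 = 5 ✓
n=17: candidate gives 5, actual u_17 = 5 ✓
n=18: candidate gives 9, actual u_18 = 9 ✓
n=19: candidate gives 8, actual u_19 = 8 ✓
n=20: candidate gives 6, actual u_20 = 6 ✓
n=21: candidate gives 5, actual u_21 = 5 ✓
n=22: candidate gives 5, actual u_22 = 5 ✓

yes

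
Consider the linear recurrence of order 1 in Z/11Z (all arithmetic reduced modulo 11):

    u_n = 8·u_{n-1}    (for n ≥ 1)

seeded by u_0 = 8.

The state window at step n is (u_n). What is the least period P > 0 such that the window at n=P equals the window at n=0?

10

n=0: window = (8)
n=1: window = (9)
n=2: window = (6)
n=3: window = (4)
n=4: window = (10)
n=5: window = (3)
n=6: window = (2)
n=7: window = (5)
n=8: window = (7)
n=9: window = (1)
n=10: window = (8)
window at n=10 equals window at n=0 → period = 10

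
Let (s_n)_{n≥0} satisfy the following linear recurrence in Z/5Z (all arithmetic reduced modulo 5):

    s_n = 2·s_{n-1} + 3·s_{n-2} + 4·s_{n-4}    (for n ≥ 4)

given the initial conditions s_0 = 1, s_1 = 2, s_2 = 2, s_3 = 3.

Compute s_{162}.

s_4 = 2·3 + 3·2 + 0·2 + 4·1 = 1
s_5 = 2·1 + 3·3 + 0·2 + 4·2 = 4
s_6 = 2·4 + 3·1 + 0·3 + 4·2 = 4
s_7 = 2·4 + 3·4 + 0·1 + 4·3 = 2
s_8 = 2·2 + 3·4 + 0·4 + 4·1 = 0
s_9 = 2·0 + 3·2 + 0·4 + 4·4 = 2
s_10 = 2·2 + 3·0 + 0·2 + 4·4 = 0
s_11 = 2·0 + 3·2 + 0·0 + 4·2 = 4
s_12 = 2·4 + 3·0 + 0·2 + 4·0 = 3
s_13 = 2·3 + 3·4 + 0·0 + 4·2 = 1
s_14 = 2·1 + 3·3 + 0·4 + 4·0 = 1
s_15 = 2·1 + 3·1 + 0·3 + 4·4 = 1
s_16 = 2·1 + 3·1 + 0·1 + 4·3 = 2
s_17 = 2·2 + 3·1 + 0·1 + 4·1 = 1
s_18 = 2·1 + 3·2 + 0·1 + 4·1 = 2
s_19 = 2·2 + 3·1 + 0·2 + 4·1 = 1
s_20 = 2·1 + 3·2 + 0·1 + 4·2 = 1
s_21 = 2·1 + 3·1 + 0·2 + 4·1 = 4
s_22 = 2·4 + 3·1 + 0·1 + 4·2 = 4
s_23 = 2·4 + 3·4 + 0·1 + 4·1 = 4
s_24 = 2·4 + 3·4 + 0·4 + 4·1 = 4
s_25 = 2·4 + 3·4 + 0·4 + 4·4 = 1
s_26 = 2·1 + 3·4 + 0·4 + 4·4 = 0
s_27 = 2·0 + 3·1 + 0·4 + 4·4 = 4
s_28 = 2·4 + 3·0 + 0·1 + 4·4 = 4
s_29 = 2·4 + 3·4 + 0·0 + 4·1 = 4
s_30 = 2·4 + 3·4 + 0·4 + 4·0 = 0
s_31 = 2·0 + 3·4 + 0·4 + 4·4 = 3
s_32 = 2·3 + 3·0 + 0·4 + 4·4 = 2
s_33 = 2·2 + 3·3 + 0·0 + 4·4 = 4
s_34 = 2·4 + 3·2 + 0·3 + 4·0 = 4
s_35 = 2·4 + 3·4 + 0·2 + 4·3 = 2
s_36 = 2·2 + 3·4 + 0·4 + 4·2 = 4
s_37 = 2·4 + 3·2 + 0·4 + 4·4 = 0
s_38 = 2·0 + 3·4 + 0·2 + 4·4 = 3
s_39 = 2·3 + 3·0 + 0·4 + 4·2 = 4
s_40 = 2·4 + 3·3 + 0·0 + 4·4 = 3
s_41 = 2·3 + 3·4 + 0·3 + 4·0 = 3
s_42 = 2·3 + 3·3 + 0·4 + 4·3 = 2
s_43 = 2·2 + 3·3 + 0·3 + 4·4 = 4
s_44 = 2·4 + 3·2 + 0·3 + 4·3 = 1
s_45 = 2·1 + 3·4 + 0·2 + 4·3 = 1
s_46 = 2·1 + 3·1 + 0·4 + 4·2 = 3
s_47 = 2·3 + 3·1 + 0·1 + 4·4 = 0
s_48 = 2·0 + 3·3 + 0·1 + 4·1 = 3
s_49 = 2·3 + 3·0 + 0·3 + 4·1 = 0
s_50 = 2·0 + 3·3 + 0·0 + 4·3 = 1
s_51 = 2·1 + 3·0 + 0·3 + 4·0 = 2
s_52 = 2·2 + 3·1 + 0·0 + 4·3 = 4
s_53 = 2·4 + 3·2 + 0·1 + 4·0 = 4
s_54 = 2·4 + 3·4 + 0·2 + 4·1 = 4
s_55 = 2·4 + 3·4 + 0·4 + 4·2 = 3
s_56 = 2·3 + 3·4 + 0·4 + 4·4 = 4
s_57 = 2·4 + 3·3 + 0·4 + 4·4 = 3
s_58 = 2·3 + 3·4 + 0·3 + 4·4 = 4
s_59 = 2·4 + 3·3 + 0·4 + 4·3 = 4
s_60 = 2·4 + 3·4 + 0·3 + 4·4 = 1
s_61 = 2·1 + 3·4 + 0·4 + 4·3 = 1
s_62 = 2·1 + 3·1 + 0·4 + 4·4 = 1
s_63 = 2·1 + 3·1 + 0·1 + 4·4 = 1
s_64 = 2·1 + 3·1 + 0·1 + 4·1 = 4
s_65 = 2·4 + 3·1 + 0·1 + 4·1 = 0
s_66 = 2·0 + 3·4 + 0·1 + 4·1 = 1
s_67 = 2·1 + 3·0 + 0·4 + 4·1 = 1
s_68 = 2·1 + 3·1 + 0·0 + 4·4 = 1
s_69 = 2·1 + 3·1 + 0·1 + 4·0 = 0
s_70 = 2·0 + 3·1 + 0·1 + 4·1 = 2
s_71 = 2·2 + 3·0 + 0·1 + 4·1 = 3
s_72 = 2·3 + 3·2 + 0·0 + 4·1 = 1
s_73 = 2·1 + 3·3 + 0·2 + 4·0 = 1
s_74 = 2·1 + 3·1 + 0·3 + 4·2 = 3
s_75 = 2·3 + 3·1 + 0·1 + 4·3 = 1
s_76 = 2·1 + 3·3 + 0·1 + 4·1 = 0
s_77 = 2·0 + 3·1 + 0·3 + 4·1 = 2
s_78 = 2·2 + 3·0 + 0·1 + 4·3 = 1
s_79 = 2·1 + 3·2 + 0·0 + 4·1 = 2
s_80 = 2·2 + 3·1 + 0·2 + 4·0 = 2
s_81 = 2·2 + 3·2 + 0·1 + 4·2 = 3
(s_78, s_79, s_80, s_81) = (1, 2, 2, 3) = (s_0, s_1, s_2, s_3), so the sequence has period 78.
162 ≡ 6 (mod 78), hence s_162 = s_6 = 4.

4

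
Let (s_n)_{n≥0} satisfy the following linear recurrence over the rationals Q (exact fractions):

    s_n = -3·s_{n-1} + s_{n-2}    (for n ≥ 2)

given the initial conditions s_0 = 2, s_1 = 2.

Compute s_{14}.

s_2 = -3·2 + 1·2 = -4
s_3 = -3·-4 + 1·2 = 14
s_4 = -3·14 + 1·-4 = -46
s_5 = -3·-46 + 1·14 = 152
s_6 = -3·152 + 1·-46 = -502
s_7 = -3·-502 + 1·152 = 1658
s_8 = -3·1658 + 1·-502 = -5476
s_9 = -3·-5476 + 1·1658 = 18086
s_10 = -3·18086 + 1·-5476 = -59734
s_11 = -3·-59734 + 1·18086 = 197288
s_12 = -3·197288 + 1·-59734 = -651598
s_13 = -3·-651598 + 1·197288 = 2152082
s_14 = -3·2152082 + 1·-651598 = -7107844

-7107844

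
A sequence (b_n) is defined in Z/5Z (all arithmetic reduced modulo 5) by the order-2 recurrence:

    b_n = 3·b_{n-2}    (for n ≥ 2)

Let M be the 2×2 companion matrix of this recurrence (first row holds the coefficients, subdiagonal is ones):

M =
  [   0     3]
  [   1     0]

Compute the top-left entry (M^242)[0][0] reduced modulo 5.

3

(M^242)[0][0] is the top entry after applying M 242 times to the unit state (1, 0). Equivalently it is h_{243} for the auxiliary sequence (h_n) obeying the same recurrence with h_1 = 1 and h_i = 0 for 0 ≤ i < 1:
h_2 = 0·1 + 3·0 = 0
h_3 = 0·0 + 3·1 = 3
h_4 = 0·3 + 3·0 = 0
h_5 = 0·0 + 3·3 = 4
h_6 = 0·4 + 3·0 = 0
h_7 = 0·0 + 3·4 = 2
h_8 = 0·2 + 3·0 = 0
h_9 = 0·0 + 3·2 = 1
(h_8, h_9) = (0, 1) = (h_0, h_1), so the sequence has period 8.
243 ≡ 3 (mod 8), hence h_243 = h_3 = 3.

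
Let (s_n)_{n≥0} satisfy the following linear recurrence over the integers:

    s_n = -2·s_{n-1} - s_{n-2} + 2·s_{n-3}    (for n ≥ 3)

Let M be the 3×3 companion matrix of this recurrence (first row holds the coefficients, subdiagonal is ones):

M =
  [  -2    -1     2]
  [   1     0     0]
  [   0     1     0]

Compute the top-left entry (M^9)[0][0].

-58

(M^9)[0][0] is the top entry after applying M 9 times to the unit state (1, 0, 0). Equivalently it is h_{11} for the auxiliary sequence (h_n) obeying the same recurrence with h_2 = 1 and h_i = 0 for 0 ≤ i < 2:
h_3 = -2·1 + -1·0 + 2·0 = -2
h_4 = -2·-2 + -1·1 + 2·0 = 3
h_5 = -2·3 + -1·-2 + 2·1 = -2
h_6 = -2·-2 + -1·3 + 2·-2 = -3
h_7 = -2·-3 + -1·-2 + 2·3 = 14
h_8 = -2·14 + -1·-3 + 2·-2 = -29
h_9 = -2·-29 + -1·14 + 2·-3 = 38
h_10 = -2·38 + -1·-29 + 2·14 = -19
h_11 = -2·-19 + -1·38 + 2·-29 = -58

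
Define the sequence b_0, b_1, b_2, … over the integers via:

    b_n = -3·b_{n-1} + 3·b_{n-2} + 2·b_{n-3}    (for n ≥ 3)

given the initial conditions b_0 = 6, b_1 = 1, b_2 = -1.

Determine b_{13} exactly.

b_3 = -3·-1 + 3·1 + 2·6 = 18
b_4 = -3·18 + 3·-1 + 2·1 = -55
b_5 = -3·-55 + 3·18 + 2·-1 = 217
b_6 = -3·217 + 3·-55 + 2·18 = -780
b_7 = -3·-780 + 3·217 + 2·-55 = 2881
b_8 = -3·2881 + 3·-780 + 2·217 = -10549
b_9 = -3·-10549 + 3·2881 + 2·-780 = 38730
b_10 = -3·38730 + 3·-10549 + 2·2881 = -142075
b_11 = -3·-142075 + 3·38730 + 2·-10549 = 521317
b_12 = -3·521317 + 3·-142075 + 2·38730 = -1912716
b_13 = -3·-1912716 + 3·521317 + 2·-142075 = 7017949

7017949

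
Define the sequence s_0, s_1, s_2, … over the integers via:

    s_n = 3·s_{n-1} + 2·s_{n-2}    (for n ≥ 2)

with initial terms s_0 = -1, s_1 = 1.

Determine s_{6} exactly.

217

s_2 = 3·1 + 2·-1 = 1
s_3 = 3·1 + 2·1 = 5
s_4 = 3·5 + 2·1 = 17
s_5 = 3·17 + 2·5 = 61
s_6 = 3·61 + 2·17 = 217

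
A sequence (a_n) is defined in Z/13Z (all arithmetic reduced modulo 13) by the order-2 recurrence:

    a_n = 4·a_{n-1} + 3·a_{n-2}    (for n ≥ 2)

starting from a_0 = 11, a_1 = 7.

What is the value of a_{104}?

a_2 = 4·7 + 3·11 = 9
a_3 = 4·9 + 3·7 = 5
a_4 = 4·5 + 3·9 = 8
a_5 = 4·8 + 3·5 = 8
a_6 = 4·8 + 3·8 = 4
a_7 = 4·4 + 3·8 = 1
a_8 = 4·1 + 3·4 = 3
a_9 = 4·3 + 3·1 = 2
a_10 = 4·2 + 3·3 = 4
a_11 = 4·4 + 3·2 = 9
a_12 = 4·9 + 3·4 = 9
a_13 = 4·9 + 3·9 = 11
a_14 = 4·11 + 3·9 = 6
a_15 = 4·6 + 3·11 = 5
a_16 = 4·5 + 3·6 = 12
a_17 = 4·12 + 3·5 = 11
a_18 = 4·11 + 3·12 = 2
a_19 = 4·2 + 3·11 = 2
a_20 = 4·2 + 3·2 = 1
a_21 = 4·1 + 3·2 = 10
a_22 = 4·10 + 3·1 = 4
a_23 = 4·4 + 3·10 = 7
a_24 = 4·7 + 3·4 = 1
a_25 = 4·1 + 3·7 = 12
a_26 = 4·12 + 3·1 = 12
a_27 = 4·12 + 3·12 = 6
a_28 = 4·6 + 3·12 = 8
a_29 = 4·8 + 3·6 = 11
a_30 = 4·11 + 3·8 = 3
a_31 = 4·3 + 3·11 = 6
a_32 = 4·6 + 3·3 = 7
a_33 = 4·7 + 3·6 = 7
a_34 = 4·7 + 3·7 = 10
a_35 = 4·10 + 3·7 = 9
a_36 = 4·9 + 3·10 = 1
a_37 = 4·1 + 3·9 = 5
a_38 = 4·5 + 3·1 = 10
a_39 = 4·10 + 3·5 = 3
a_40 = 4·3 + 3·10 = 3
a_41 = 4·3 + 3·3 = 8
a_42 = 4·8 + 3·3 = 2
a_43 = 4·2 + 3·8 = 6
a_44 = 4·6 + 3·2 = 4
a_45 = 4·4 + 3·6 = 8
a_46 = 4·8 + 3·4 = 5
a_47 = 4·5 + 3·8 = 5
a_48 = 4·5 + 3·5 = 9
a_49 = 4·9 + 3·5 = 12
a_50 = 4·12 + 3·9 = 10
a_51 = 4·10 + 3·12 = 11
a_52 = 4·11 + 3·10 = 9
a_53 = 4·9 + 3·11 = 4
a_54 = 4·4 + 3·9 = 4
a_55 = 4·4 + 3·4 = 2
a_56 = 4·2 + 3·4 = 7
a_57 = 4·7 + 3·2 = 8
a_58 = 4·8 + 3·7 = 1
a_59 = 4·1 + 3·8 = 2
a_60 = 4·2 + 3·1 = 11
a_61 = 4·11 + 3·2 = 11
a_62 = 4·11 + 3·11 = 12
a_63 = 4·12 + 3·11 = 3
a_64 = 4·3 + 3·12 = 9
a_65 = 4·9 + 3·3 = 6
a_66 = 4·6 + 3·9 = 12
a_67 = 4·12 + 3·6 = 1
a_68 = 4·1 + 3·12 = 1
a_69 = 4·1 + 3·1 = 7
a_70 = 4·7 + 3·1 = 5
a_71 = 4·5 + 3·7 = 2
a_72 = 4·2 + 3·5 = 10
a_73 = 4·10 + 3·2 = 7
a_74 = 4·7 + 3·10 = 6
a_75 = 4·6 + 3·7 = 6
a_76 = 4·6 + 3·6 = 3
a_77 = 4·3 + 3·6 = 4
a_78 = 4·4 + 3·3 = 12
a_79 = 4·12 + 3·4 = 8
a_80 = 4·8 + 3·12 = 3
a_81 = 4·3 + 3·8 = 10
a_82 = 4·10 + 3·3 = 10
a_83 = 4·10 + 3·10 = 5
a_84 = 4·5 + 3·10 = 11
a_85 = 4·11 + 3·5 = 7
a_86 = 4·7 + 3·11 = 9
a_87 = 4·9 + 3·7 = 5
a_88 = 4·5 + 3·9 = 8
a_89 = 4·8 + 3·5 = 8
a_90 = 4·8 + 3·8 = 4
a_91 = 4·4 + 3·8 = 1
a_92 = 4·1 + 3·4 = 3
a_93 = 4·3 + 3·1 = 2
a_94 = 4·2 + 3·3 = 4
a_95 = 4·4 + 3·2 = 9
a_96 = 4·9 + 3·4 = 9
a_97 = 4·9 + 3·9 = 11
a_98 = 4·11 + 3·9 = 6
a_99 = 4·6 + 3·11 = 5
a_100 = 4·5 + 3·6 = 12
a_101 = 4·12 + 3·5 = 11
a_102 = 4·11 + 3·12 = 2
a_103 = 4·2 + 3·11 = 2
a_104 = 4·2 + 3·2 = 1

1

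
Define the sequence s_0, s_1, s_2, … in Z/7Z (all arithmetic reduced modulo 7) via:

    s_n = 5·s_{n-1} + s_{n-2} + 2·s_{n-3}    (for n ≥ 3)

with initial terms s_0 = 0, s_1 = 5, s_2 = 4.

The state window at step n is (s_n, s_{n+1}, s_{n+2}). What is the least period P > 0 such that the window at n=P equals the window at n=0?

6

n=0: window = (0, 5, 4)
n=1: window = (5, 4, 4)
n=2: window = (4, 4, 6)
n=3: window = (4, 6, 0)
n=4: window = (6, 0, 0)
n=5: window = (0, 0, 5)
n=6: window = (0, 5, 4)
window at n=6 equals window at n=0 → period = 6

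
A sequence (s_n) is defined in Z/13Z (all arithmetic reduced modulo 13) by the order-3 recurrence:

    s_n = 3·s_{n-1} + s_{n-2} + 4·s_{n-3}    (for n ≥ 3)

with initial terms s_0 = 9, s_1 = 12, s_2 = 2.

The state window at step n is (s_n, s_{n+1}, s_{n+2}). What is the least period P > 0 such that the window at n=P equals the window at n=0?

1098

n=0: window = (9, 12, 2)
n=1: window = (12, 2, 2)
n=2: window = (2, 2, 4)
n=3: window = (2, 4, 9)
n=4: window = (4, 9, 0)
n=5: window = (9, 0, 12)
n=6: window = (0, 12, 7)
n=7: window = (12, 7, 7)
n=8: window = (7, 7, 11)
n=9: window = (7, 11, 3)
n=10: window = (11, 3, 9)
n=11: window = (3, 9, 9)
n=12: window = (9, 9, 9)
n=13: window = (9, 9, 7)
n=14: window = (9, 7, 1)
n=15: window = (7, 1, 7)
n=16: window = (1, 7, 11)
n=17: window = (7, 11, 5)
n=18: window = (11, 5, 2)
n=19: window = (5, 2, 3)
n=20: window = (2, 3, 5)
n=21: window = (3, 5, 0)
n=22: window = (5, 0, 4)
n=23: window = (0, 4, 6)
n=24: window = (4, 6, 9)
n=25: window = (6, 9, 10)
n=26: window = (9, 10, 11)
n=27: window = (10, 11, 1)
n=28: window = (11, 1, 2)
n=29: window = (1, 2, 12)
n=30: window = (2, 12, 3)
n=31: window = (12, 3, 3)
n=32: window = (3, 3, 8)
n=33: window = (3, 8, 0)
n=34: window = (8, 0, 7)
n=35: window = (0, 7, 1)
n=36: window = (7, 1, 10)
n=37: window = (1, 10, 7)
n=38: window = (10, 7, 9)
n=39: window = (7, 9, 9)
n=40: window = (9, 9, 12)
…
n=1096: window = (3, 12, 9)
n=1097: window = (12, 9, 12)
n=1098: window = (9, 12, 2)
window at n=1098 equals window at n=0 → period = 1098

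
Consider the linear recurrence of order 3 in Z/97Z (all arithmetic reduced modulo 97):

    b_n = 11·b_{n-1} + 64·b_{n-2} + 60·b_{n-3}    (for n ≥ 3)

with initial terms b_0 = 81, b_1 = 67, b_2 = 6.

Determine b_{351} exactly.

96

b_3 = 11·6 + 64·67 + 60·81 = 96
b_4 = 11·96 + 64·6 + 60·67 = 28
b_5 = 11·28 + 64·96 + 60·6 = 22
b_6 = 11·22 + 64·28 + 60·96 = 34
b_7 = 11·34 + 64·22 + 60·28 = 67
b_8 = 11·67 + 64·34 + 60·22 = 62
Continuing the recurrence:
  b_9 = 26;  b_10 = 29;  b_11 = 77;  b_12 = 92;  b_13 = 17;  b_14 = 25
  b_15 = 93;  b_16 = 54;  b_17 = 92;  b_18 = 57;  b_19 = 55;  b_20 = 73
  b_21 = 80;  b_22 = 25;  b_23 = 75;  b_24 = 47;  b_25 = 27;  b_26 = 45
  b_27 = 96;  b_28 = 27;  b_29 = 23;  b_30 = 78;  b_31 = 70;  b_32 = 61
  b_33 = 34;  b_34 = 39;  b_35 = 57;  b_36 = 22;  b_37 = 22;  b_38 = 26
  b_39 = 7;  b_40 = 54;  b_41 = 80;  b_42 = 3;  b_43 = 51;  b_44 = 24
  b_45 = 22;  b_46 = 85;  b_47 = 0;  b_48 = 67;  b_49 = 17;  b_50 = 13
  b_51 = 13;  b_52 = 55;  b_53 = 83;  b_54 = 72;  b_55 = 92;  b_56 = 27
  b_57 = 29;  b_58 = 1;  b_59 = 92;  b_60 = 3;  b_61 = 64;  b_62 = 14
  b_63 = 65;  b_64 = 19;  b_65 = 68;  b_66 = 44;  b_67 = 59;  b_68 = 76
  b_69 = 74;  b_70 = 3;  b_71 = 17;  b_72 = 66;  b_73 = 54;  b_74 = 18
  b_75 = 48;  b_76 = 70;  b_77 = 72;  b_78 = 4;  b_79 = 25;  b_80 = 1
  b_81 = 8;  b_82 = 3;  b_83 = 23;  b_84 = 52;  b_85 = 90;  b_86 = 72
  b_87 = 69;  b_88 = 0;  b_89 = 6;  b_90 = 35;  b_91 = 90;  b_92 = 1
  b_93 = 14;  b_94 = 89;  b_95 = 92;  b_96 = 79;  b_97 = 69;  b_98 = 83
  b_99 = 78;  b_100 = 28;  b_101 = 95;  b_102 = 48;  b_103 = 43;  b_104 = 30
  b_105 = 45;  b_106 = 48;  b_107 = 67;  b_108 = 10;  b_109 = 3;  b_110 = 37
  b_111 = 35;  b_112 = 23;  b_113 = 57;  b_114 = 28;  b_115 = 1;  b_116 = 82
  b_117 = 27;  b_118 = 76;  b_119 = 15;  b_120 = 53;  b_121 = 89;  b_122 = 33
  b_123 = 24;  b_124 = 53;  b_125 = 25;  b_126 = 63;  b_127 = 41;  b_128 = 66
  b_129 = 49;  b_130 = 45;  b_131 = 25;  b_132 = 81;  b_133 = 50;  b_134 = 56
  b_135 = 43;  b_136 = 73;  b_137 = 28;  b_138 = 91;  b_139 = 92;  b_140 = 77
  b_141 = 70;  b_142 = 63;  b_143 = 93;  b_144 = 40;  b_145 = 84;  b_146 = 43
  b_147 = 4;  b_148 = 76;  b_149 = 83;  b_150 = 3;  b_151 = 11;  b_152 = 55
  b_153 = 34;  b_154 = 92;  b_155 = 86;  b_156 = 47;  b_157 = 95;  b_158 = 95
  b_159 = 51;  b_160 = 22;  b_161 = 88;  b_162 = 4;  b_163 = 12;  b_164 = 42
  b_165 = 15;  b_166 = 81;  b_167 = 6;  b_168 = 39;  b_169 = 47;  b_170 = 75
  b_171 = 62;  b_172 = 57;  b_173 = 74;  b_174 = 34;  b_175 = 91;  b_176 = 51
  b_177 = 83;  b_178 = 34;  b_179 = 16;  b_180 = 57;  b_181 = 5;  b_182 = 7
  b_183 = 34;  b_184 = 55;  b_185 = 0;  b_186 = 31;  b_187 = 52;  b_188 = 34
  b_189 = 33;  b_190 = 33;  b_191 = 53;  b_192 = 19;  b_193 = 52;  b_194 = 21
  b_195 = 43;  b_196 = 87;  b_197 = 22;  b_198 = 48;  b_199 = 75;  b_200 = 76
  b_201 = 77;  b_202 = 26;  b_203 = 74;  b_204 = 17;  b_205 = 81;  b_206 = 17
  b_207 = 86;  b_208 = 7;  b_209 = 5;  b_210 = 37;  b_211 = 80;  b_212 = 56
  b_213 = 2;  b_214 = 64;  b_215 = 21;  b_216 = 82;  b_217 = 72;  b_218 = 25
  b_219 = 6;  b_220 = 69;  b_221 = 24;  b_222 = 93;  b_223 = 6;  b_224 = 86
  b_225 = 23;  b_226 = 6;  b_227 = 5;  b_228 = 73;  b_229 = 28;  b_230 = 42
  b_231 = 38;  b_232 = 33;  b_233 = 77;  b_234 = 1;  b_235 = 32;  b_236 = 89
  b_237 = 80;  b_238 = 57;  b_239 = 29;  b_240 = 37;  b_241 = 57;  b_242 = 79
  b_243 = 44;  b_244 = 36;  b_245 = 95;  b_246 = 72;  b_247 = 11;  b_248 = 50
  b_249 = 45;  b_250 = 87;  b_251 = 47;  b_252 = 55;  b_253 = 6;  b_254 = 4
  b_255 = 42;  b_256 = 11;  b_257 = 42;  b_258 = 0;  b_259 = 50;  b_260 = 63
  b_261 = 13;  b_262 = 94;  b_263 = 20;  b_264 = 32;  b_265 = 94;  b_266 = 14
  b_267 = 39;  b_268 = 78;  b_269 = 23;  b_270 = 19;  b_271 = 56;  b_272 = 11
  b_273 = 92;  b_274 = 32;  b_275 = 13;  b_276 = 48;  b_277 = 79;  b_278 = 65
  b_279 = 18;  b_280 = 77;  b_281 = 79;  b_282 = 87;  b_283 = 60;  b_284 = 7
  b_285 = 19;  b_286 = 86;  b_287 = 60;  b_288 = 29;  b_289 = 7;  b_290 = 4
  b_291 = 1;  b_292 = 8;  b_293 = 4;  b_294 = 34;  b_295 = 43;  b_296 = 76
  b_297 = 2;  b_298 = 94;  b_299 = 96;  b_300 = 14;  b_301 = 7;  b_302 = 40
  b_303 = 79;  b_304 = 66;  b_305 = 34;  b_306 = 26;  b_307 = 20;  b_308 = 44
  b_309 = 26;  b_310 = 34;  b_311 = 22;  b_312 = 1;  b_313 = 64;  b_314 = 51
  b_315 = 61;  b_316 = 15;  b_317 = 48;  b_318 = 7;  b_319 = 72;  b_320 = 46
  b_321 = 5;  b_322 = 44;  b_323 = 72;  b_324 = 28;  b_325 = 87;  b_326 = 85
  b_327 = 35;  b_328 = 84;  b_329 = 19;  b_330 = 22;  b_331 = 96;  b_332 = 15
  b_333 = 63;  b_334 = 41;  b_335 = 48;  b_336 = 45;  b_337 = 13;  b_338 = 83
  b_339 = 80;  b_340 = 85;  b_341 = 74;  b_342 = 93;  b_343 = 92;  b_344 = 55
  b_345 = 45;  b_346 = 29;  b_347 = 0;  b_348 = 94;  b_349 = 58
b_350 = 11·58 + 64·94 + 60·0 = 58
b_351 = 11·58 + 64·58 + 60·94 = 96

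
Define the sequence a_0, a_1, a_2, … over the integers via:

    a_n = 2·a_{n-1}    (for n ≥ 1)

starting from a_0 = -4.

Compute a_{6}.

-256

a_1 = 2·-4 = -8
a_2 = 2·-8 = -16
a_3 = 2·-16 = -32
a_4 = 2·-32 = -64
a_5 = 2·-64 = -128
a_6 = 2·-128 = -256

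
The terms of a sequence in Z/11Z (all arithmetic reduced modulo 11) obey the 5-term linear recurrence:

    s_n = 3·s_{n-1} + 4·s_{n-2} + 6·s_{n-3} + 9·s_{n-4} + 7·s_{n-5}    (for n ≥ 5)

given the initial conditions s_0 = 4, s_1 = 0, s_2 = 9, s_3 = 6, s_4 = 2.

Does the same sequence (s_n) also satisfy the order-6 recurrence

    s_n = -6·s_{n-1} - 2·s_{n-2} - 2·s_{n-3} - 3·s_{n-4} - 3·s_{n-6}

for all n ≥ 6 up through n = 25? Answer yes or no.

Terms s_0..s_25: 4, 0, 9, 6, 2, 2, 10, 2, 8, 3, 3, 3, 4, 4, 6, 7, 5, 0, 1, 6, 6, 6, 10, 8, 9, 6
n=6: candidate gives 10, actual s_6 = 10 ✓
n=7: candidate gives 2, actual s_7 = 2 ✓
n=8: candidate gives 8, actual s_8 = 8 ✓
n=9: candidate gives 3, actual s_9 = 3 ✓
n=10: candidate gives 3, actual s_10 = 3 ✓
n=11: candidate gives 3, actual s_11 = 3 ✓
n=12: candidate gives 4, actual s_12 = 4 ✓
n=13: candidate gives 4, actual s_13 = 4 ✓
n=14: candidate gives 6, actual s_14 = 6 ✓
n=15: candidate gives 7, actual s_15 = 7 ✓
n=16: candidate gives 5, actual s_16 = 5 ✓
n=17: candidate gives 0, actual s_17 = 0 ✓
n=18: candidate gives 1, actual s_18 = 1 ✓
n=19: candidate gives 6, actual s_19 = 6 ✓
n=20: candidate gives 6, actual s_20 = 6 ✓
n=21: candidate gives 6, actual s_21 = 6 ✓
n=22: candidate gives 10, actual s_22 = 10 ✓
n=23: candidate gives 8, actual s_23 = 8 ✓
n=24: candidate gives 9, actual s_24 = 9 ✓
n=25: candidate gives 6, actual s_25 = 6 ✓

yes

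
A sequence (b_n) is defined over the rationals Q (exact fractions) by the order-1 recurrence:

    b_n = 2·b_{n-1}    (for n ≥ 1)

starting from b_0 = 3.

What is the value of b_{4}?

b_1 = 2·3 = 6
b_2 = 2·6 = 12
b_3 = 2·12 = 24
b_4 = 2·24 = 48

48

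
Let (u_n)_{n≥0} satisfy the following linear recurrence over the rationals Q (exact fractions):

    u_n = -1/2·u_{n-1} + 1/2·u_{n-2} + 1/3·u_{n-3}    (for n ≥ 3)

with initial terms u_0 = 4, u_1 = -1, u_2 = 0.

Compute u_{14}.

u_3 = -1/2·0 + 1/2·-1 + 1/3·4 = 5/6
u_4 = -1/2·5/6 + 1/2·0 + 1/3·-1 = -3/4
u_5 = -1/2·-3/4 + 1/2·5/6 + 1/3·0 = 19/24
u_6 = -1/2·19/24 + 1/2·-3/4 + 1/3·5/6 = -71/144
u_7 = -1/2·-71/144 + 1/2·19/24 + 1/3·-3/4 = 113/288
u_8 = -1/2·113/288 + 1/2·-71/144 + 1/3·19/24 = -103/576
u_9 = -1/2·-103/576 + 1/2·113/288 + 1/3·-71/144 = 419/3456
u_10 = -1/2·419/3456 + 1/2·-103/576 + 1/3·113/288 = -133/6912
u_11 = -1/2·-133/6912 + 1/2·419/3456 + 1/3·-103/576 = 49/4608
u_12 = -1/2·49/4608 + 1/2·-133/6912 + 1/3·419/3456 = 2113/82944
u_13 = -1/2·2113/82944 + 1/2·49/4608 + 1/3·-133/6912 = -85/6144
u_14 = -1/2·-85/6144 + 1/2·2113/82944 + 1/3·49/4608 = 7697/331776

7697/331776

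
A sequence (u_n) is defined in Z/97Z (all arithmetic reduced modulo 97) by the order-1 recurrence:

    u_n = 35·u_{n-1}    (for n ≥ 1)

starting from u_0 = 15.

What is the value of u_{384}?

15

u_1 = 35·15 = 40
u_2 = 35·40 = 42
u_3 = 35·42 = 15
(u_3) = (15) = (u_0), so the sequence has period 3.
384 ≡ 0 (mod 3), hence u_384 = u_0 = 15.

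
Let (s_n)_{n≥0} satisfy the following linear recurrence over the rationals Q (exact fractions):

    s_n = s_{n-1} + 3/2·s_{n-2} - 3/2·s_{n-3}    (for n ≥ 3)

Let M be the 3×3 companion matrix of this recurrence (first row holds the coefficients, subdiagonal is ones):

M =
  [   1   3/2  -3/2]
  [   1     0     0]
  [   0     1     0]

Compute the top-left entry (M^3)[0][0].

5/2

(M^3)[0][0] is the top entry after applying M 3 times to the unit state (1, 0, 0). Equivalently it is h_{5} for the auxiliary sequence (h_n) obeying the same recurrence with h_2 = 1 and h_i = 0 for 0 ≤ i < 2:
h_3 = 1·1 + 3/2·0 + -3/2·0 = 1
h_4 = 1·1 + 3/2·1 + -3/2·0 = 5/2
h_5 = 1·5/2 + 3/2·1 + -3/2·1 = 5/2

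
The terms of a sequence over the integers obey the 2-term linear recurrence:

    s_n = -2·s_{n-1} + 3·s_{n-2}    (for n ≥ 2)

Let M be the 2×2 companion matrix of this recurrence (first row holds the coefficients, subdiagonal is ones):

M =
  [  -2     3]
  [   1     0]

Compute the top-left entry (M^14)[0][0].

3587227

(M^14)[0][0] is the top entry after applying M 14 times to the unit state (1, 0). Equivalently it is h_{15} for the auxiliary sequence (h_n) obeying the same recurrence with h_1 = 1 and h_i = 0 for 0 ≤ i < 1:
h_2 = -2·1 + 3·0 = -2
h_3 = -2·-2 + 3·1 = 7
h_4 = -2·7 + 3·-2 = -20
h_5 = -2·-20 + 3·7 = 61
h_6 = -2·61 + 3·-20 = -182
h_7 = -2·-182 + 3·61 = 547
h_8 = -2·547 + 3·-182 = -1640
h_9 = -2·-1640 + 3·547 = 4921
h_10 = -2·4921 + 3·-1640 = -14762
h_11 = -2·-14762 + 3·4921 = 44287
h_12 = -2·44287 + 3·-14762 = -132860
h_13 = -2·-132860 + 3·44287 = 398581
h_14 = -2·398581 + 3·-132860 = -1195742
h_15 = -2·-1195742 + 3·398581 = 3587227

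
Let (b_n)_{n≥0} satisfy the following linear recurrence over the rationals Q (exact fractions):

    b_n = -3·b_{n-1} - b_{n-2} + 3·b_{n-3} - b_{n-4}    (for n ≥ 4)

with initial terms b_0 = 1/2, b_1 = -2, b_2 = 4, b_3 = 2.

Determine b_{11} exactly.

b_4 = -3·2 + -1·4 + 3·-2 + -1·1/2 = -33/2
b_5 = -3·-33/2 + -1·2 + 3·4 + -1·-2 = 123/2
b_6 = -3·123/2 + -1·-33/2 + 3·2 + -1·4 = -166
b_7 = -3·-166 + -1·123/2 + 3·-33/2 + -1·2 = 385
b_8 = -3·385 + -1·-166 + 3·123/2 + -1·-33/2 = -788
b_9 = -3·-788 + -1·385 + 3·-166 + -1·123/2 = 2839/2
b_10 = -3·2839/2 + -1·-788 + 3·385 + -1·-166 = -4299/2
b_11 = -3·-4299/2 + -1·2839/2 + 3·-788 + -1·385 = 2280

2280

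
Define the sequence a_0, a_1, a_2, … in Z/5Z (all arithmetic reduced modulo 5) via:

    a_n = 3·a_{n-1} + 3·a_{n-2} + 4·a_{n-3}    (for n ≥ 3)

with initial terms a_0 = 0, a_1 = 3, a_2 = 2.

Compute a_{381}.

a_3 = 3·2 + 3·3 + 4·0 = 0
a_4 = 3·0 + 3·2 + 4·3 = 3
a_5 = 3·3 + 3·0 + 4·2 = 2
(a_3, a_4, a_5) = (0, 3, 2) = (a_0, a_1, a_2), so the sequence has period 3.
381 ≡ 0 (mod 3), hence a_381 = a_0 = 0.

0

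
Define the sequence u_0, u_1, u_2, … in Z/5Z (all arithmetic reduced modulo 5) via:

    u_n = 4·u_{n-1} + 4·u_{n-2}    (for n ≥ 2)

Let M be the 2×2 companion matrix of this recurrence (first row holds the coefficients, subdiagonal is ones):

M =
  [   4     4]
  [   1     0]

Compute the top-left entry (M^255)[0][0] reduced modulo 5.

1

(M^255)[0][0] is the top entry after applying M 255 times to the unit state (1, 0). Equivalently it is h_{256} for the auxiliary sequence (h_n) obeying the same recurrence with h_1 = 1 and h_i = 0 for 0 ≤ i < 1:
h_2 = 4·1 + 4·0 = 4
h_3 = 4·4 + 4·1 = 0
h_4 = 4·0 + 4·4 = 1
(h_3, h_4) = (0, 1) = (h_0, h_1), so the sequence has period 3.
256 ≡ 1 (mod 3), hence h_256 = h_1 = 1.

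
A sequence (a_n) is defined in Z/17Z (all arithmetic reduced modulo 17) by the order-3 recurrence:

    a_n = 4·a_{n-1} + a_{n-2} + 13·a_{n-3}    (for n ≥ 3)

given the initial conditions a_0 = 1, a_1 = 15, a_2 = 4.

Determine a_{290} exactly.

a_3 = 4·4 + 1·15 + 13·1 = 10
a_4 = 4·10 + 1·4 + 13·15 = 1
a_5 = 4·1 + 1·10 + 13·4 = 15
a_6 = 4·15 + 1·1 + 13·10 = 4
(a_4, a_5, a_6) = (1, 15, 4) = (a_0, a_1, a_2), so the sequence has period 4.
290 ≡ 2 (mod 4), hence a_290 = a_2 = 4.

4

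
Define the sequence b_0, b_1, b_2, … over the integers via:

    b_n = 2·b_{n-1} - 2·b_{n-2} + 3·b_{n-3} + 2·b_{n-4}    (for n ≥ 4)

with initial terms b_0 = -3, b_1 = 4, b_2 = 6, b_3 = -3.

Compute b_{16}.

10044

b_4 = 2·-3 + -2·6 + 3·4 + 2·-3 = -12
b_5 = 2·-12 + -2·-3 + 3·6 + 2·4 = 8
b_6 = 2·8 + -2·-12 + 3·-3 + 2·6 = 43
b_7 = 2·43 + -2·8 + 3·-12 + 2·-3 = 28
b_8 = 2·28 + -2·43 + 3·8 + 2·-12 = -30
b_9 = 2·-30 + -2·28 + 3·43 + 2·8 = 29
b_10 = 2·29 + -2·-30 + 3·28 + 2·43 = 288
b_11 = 2·288 + -2·29 + 3·-30 + 2·28 = 484
b_12 = 2·484 + -2·288 + 3·29 + 2·-30 = 419
b_13 = 2·419 + -2·484 + 3·288 + 2·29 = 792
b_14 = 2·792 + -2·419 + 3·484 + 2·288 = 2774
b_15 = 2·2774 + -2·792 + 3·419 + 2·484 = 6189
b_16 = 2·6189 + -2·2774 + 3·792 + 2·419 = 10044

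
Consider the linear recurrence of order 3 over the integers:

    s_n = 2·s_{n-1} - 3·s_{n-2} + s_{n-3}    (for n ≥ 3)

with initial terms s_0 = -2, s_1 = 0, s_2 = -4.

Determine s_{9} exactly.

-120

s_3 = 2·-4 + -3·0 + 1·-2 = -10
s_4 = 2·-10 + -3·-4 + 1·0 = -8
s_5 = 2·-8 + -3·-10 + 1·-4 = 10
s_6 = 2·10 + -3·-8 + 1·-10 = 34
s_7 = 2·34 + -3·10 + 1·-8 = 30
s_8 = 2·30 + -3·34 + 1·10 = -32
s_9 = 2·-32 + -3·30 + 1·34 = -120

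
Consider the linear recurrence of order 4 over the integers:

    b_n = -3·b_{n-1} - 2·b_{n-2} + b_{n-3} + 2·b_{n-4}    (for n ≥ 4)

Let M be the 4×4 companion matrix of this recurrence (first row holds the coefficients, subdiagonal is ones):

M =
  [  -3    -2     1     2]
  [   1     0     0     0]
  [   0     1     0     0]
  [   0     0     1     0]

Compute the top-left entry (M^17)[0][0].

-209706

(M^17)[0][0] is the top entry after applying M 17 times to the unit state (1, 0, 0, 0). Equivalently it is h_{20} for the auxiliary sequence (h_n) obeying the same recurrence with h_3 = 1 and h_i = 0 for 0 ≤ i < 3:
h_4 = -3·1 + -2·0 + 1·0 + 2·0 = -3
h_5 = -3·-3 + -2·1 + 1·0 + 2·0 = 7
h_6 = -3·7 + -2·-3 + 1·1 + 2·0 = -14
h_7 = -3·-14 + -2·7 + 1·-3 + 2·1 = 27
h_8 = -3·27 + -2·-14 + 1·7 + 2·-3 = -52
h_9 = -3·-52 + -2·27 + 1·-14 + 2·7 = 102
h_10 = -3·102 + -2·-52 + 1·27 + 2·-14 = -203
h_11 = -3·-203 + -2·102 + 1·-52 + 2·27 = 407
h_12 = -3·407 + -2·-203 + 1·102 + 2·-52 = -817
h_13 = -3·-817 + -2·407 + 1·-203 + 2·102 = 1638
h_14 = -3·1638 + -2·-817 + 1·407 + 2·-203 = -3279
h_15 = -3·-3279 + -2·1638 + 1·-817 + 2·407 = 6558
h_16 = -3·6558 + -2·-3279 + 1·1638 + 2·-817 = -13112
h_17 = -3·-13112 + -2·6558 + 1·-3279 + 2·1638 = 26217
h_18 = -3·26217 + -2·-13112 + 1·6558 + 2·-3279 = -52427
h_19 = -3·-52427 + -2·26217 + 1·-13112 + 2·6558 = 104851
h_20 = -3·104851 + -2·-52427 + 1·26217 + 2·-13112 = -209706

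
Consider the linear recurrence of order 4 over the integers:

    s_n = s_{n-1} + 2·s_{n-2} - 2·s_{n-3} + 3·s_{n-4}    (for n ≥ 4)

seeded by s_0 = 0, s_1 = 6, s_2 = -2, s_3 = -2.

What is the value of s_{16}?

-18306

s_4 = 1·-2 + 2·-2 + -2·6 + 3·0 = -18
s_5 = 1·-18 + 2·-2 + -2·-2 + 3·6 = 0
s_6 = 1·0 + 2·-18 + -2·-2 + 3·-2 = -38
s_7 = 1·-38 + 2·0 + -2·-18 + 3·-2 = -8
s_8 = 1·-8 + 2·-38 + -2·0 + 3·-18 = -138
s_9 = 1·-138 + 2·-8 + -2·-38 + 3·0 = -78
s_10 = 1·-78 + 2·-138 + -2·-8 + 3·-38 = -452
s_11 = 1·-452 + 2·-78 + -2·-138 + 3·-8 = -356
s_12 = 1·-356 + 2·-452 + -2·-78 + 3·-138 = -1518
s_13 = 1·-1518 + 2·-356 + -2·-452 + 3·-78 = -1560
s_14 = 1·-1560 + 2·-1518 + -2·-356 + 3·-452 = -5240
s_15 = 1·-5240 + 2·-1560 + -2·-1518 + 3·-356 = -6392
s_16 = 1·-6392 + 2·-5240 + -2·-1560 + 3·-1518 = -18306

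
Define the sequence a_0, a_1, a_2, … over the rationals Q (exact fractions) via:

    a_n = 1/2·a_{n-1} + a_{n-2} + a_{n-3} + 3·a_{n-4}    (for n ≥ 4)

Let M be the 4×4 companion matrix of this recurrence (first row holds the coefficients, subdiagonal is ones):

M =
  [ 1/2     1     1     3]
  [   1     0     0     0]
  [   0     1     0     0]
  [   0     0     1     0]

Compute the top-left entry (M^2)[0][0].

(M^2)[0][0] is the top entry after applying M 2 times to the unit state (1, 0, 0, 0). Equivalently it is h_{5} for the auxiliary sequence (h_n) obeying the same recurrence with h_3 = 1 and h_i = 0 for 0 ≤ i < 3:
h_4 = 1/2·1 + 1·0 + 1·0 + 3·0 = 1/2
h_5 = 1/2·1/2 + 1·1 + 1·0 + 3·0 = 5/4

5/4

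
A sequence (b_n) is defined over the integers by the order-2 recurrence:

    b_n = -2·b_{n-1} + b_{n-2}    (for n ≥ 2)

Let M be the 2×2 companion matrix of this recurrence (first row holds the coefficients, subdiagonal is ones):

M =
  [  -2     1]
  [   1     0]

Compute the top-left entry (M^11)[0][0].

(M^11)[0][0] is the top entry after applying M 11 times to the unit state (1, 0). Equivalently it is h_{12} for the auxiliary sequence (h_n) obeying the same recurrence with h_1 = 1 and h_i = 0 for 0 ≤ i < 1:
h_2 = -2·1 + 1·0 = -2
h_3 = -2·-2 + 1·1 = 5
h_4 = -2·5 + 1·-2 = -12
h_5 = -2·-12 + 1·5 = 29
h_6 = -2·29 + 1·-12 = -70
h_7 = -2·-70 + 1·29 = 169
h_8 = -2·169 + 1·-70 = -408
h_9 = -2·-408 + 1·169 = 985
h_10 = -2·985 + 1·-408 = -2378
h_11 = -2·-2378 + 1·985 = 5741
h_12 = -2·5741 + 1·-2378 = -13860

-13860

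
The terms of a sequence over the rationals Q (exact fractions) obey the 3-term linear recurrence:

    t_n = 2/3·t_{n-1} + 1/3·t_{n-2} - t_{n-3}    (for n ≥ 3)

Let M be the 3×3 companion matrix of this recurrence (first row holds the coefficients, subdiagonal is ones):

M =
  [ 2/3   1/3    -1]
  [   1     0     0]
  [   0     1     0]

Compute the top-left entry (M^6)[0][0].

-560/729

(M^6)[0][0] is the top entry after applying M 6 times to the unit state (1, 0, 0). Equivalently it is h_{8} for the auxiliary sequence (h_n) obeying the same recurrence with h_2 = 1 and h_i = 0 for 0 ≤ i < 2:
h_3 = 2/3·1 + 1/3·0 + -1·0 = 2/3
h_4 = 2/3·2/3 + 1/3·1 + -1·0 = 7/9
h_5 = 2/3·7/9 + 1/3·2/3 + -1·1 = -7/27
h_6 = 2/3·-7/27 + 1/3·7/9 + -1·2/3 = -47/81
h_7 = 2/3·-47/81 + 1/3·-7/27 + -1·7/9 = -304/243
h_8 = 2/3·-304/243 + 1/3·-47/81 + -1·-7/27 = -560/729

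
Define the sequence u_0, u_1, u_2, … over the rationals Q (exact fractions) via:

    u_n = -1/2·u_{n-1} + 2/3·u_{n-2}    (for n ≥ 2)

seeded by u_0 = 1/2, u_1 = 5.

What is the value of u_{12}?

-13439351/1492992

u_2 = -1/2·5 + 2/3·1/2 = -13/6
u_3 = -1/2·-13/6 + 2/3·5 = 53/12
u_4 = -1/2·53/12 + 2/3·-13/6 = -263/72
u_5 = -1/2·-263/72 + 2/3·53/12 = 229/48
u_6 = -1/2·229/48 + 2/3·-263/72 = -4165/864
u_7 = -1/2·-4165/864 + 2/3·229/48 = 9661/1728
u_8 = -1/2·9661/1728 + 2/3·-4165/864 = -62303/10368
u_9 = -1/2·-62303/10368 + 2/3·9661/1728 = 139591/20736
u_10 = -1/2·139591/20736 + 2/3·-62303/10368 = -917197/124416
u_11 = -1/2·-917197/124416 + 2/3·139591/20736 = 677975/82944
u_12 = -1/2·677975/82944 + 2/3·-917197/124416 = -13439351/1492992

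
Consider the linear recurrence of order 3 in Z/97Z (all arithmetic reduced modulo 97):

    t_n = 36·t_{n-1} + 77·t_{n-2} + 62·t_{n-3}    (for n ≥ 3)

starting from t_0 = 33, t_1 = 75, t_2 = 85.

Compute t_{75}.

18

t_3 = 36·85 + 77·75 + 62·33 = 17
t_4 = 36·17 + 77·85 + 62·75 = 70
t_5 = 36·70 + 77·17 + 62·85 = 78
t_6 = 36·78 + 77·70 + 62·17 = 37
t_7 = 36·37 + 77·78 + 62·70 = 38
t_8 = 36·38 + 77·37 + 62·78 = 32
t_9 = 36·32 + 77·38 + 62·37 = 67
t_10 = 36·67 + 77·32 + 62·38 = 54
t_11 = 36·54 + 77·67 + 62·32 = 66
t_12 = 36·66 + 77·54 + 62·67 = 18
t_13 = 36·18 + 77·66 + 62·54 = 57
t_14 = 36·57 + 77·18 + 62·66 = 61
t_15 = 36·61 + 77·57 + 62·18 = 38
t_16 = 36·38 + 77·61 + 62·57 = 93
t_17 = 36·93 + 77·38 + 62·61 = 65
t_18 = 36·65 + 77·93 + 62·38 = 23
t_19 = 36·23 + 77·65 + 62·93 = 56
t_20 = 36·56 + 77·23 + 62·65 = 57
t_21 = 36·57 + 77·56 + 62·23 = 30
t_22 = 36·30 + 77·57 + 62·56 = 17
t_23 = 36·17 + 77·30 + 62·57 = 54
t_24 = 36·54 + 77·17 + 62·30 = 69
t_25 = 36·69 + 77·54 + 62·17 = 33
t_26 = 36·33 + 77·69 + 62·54 = 52
t_27 = 36·52 + 77·33 + 62·69 = 58
t_28 = 36·58 + 77·52 + 62·33 = 87
t_29 = 36·87 + 77·58 + 62·52 = 55
t_30 = 36·55 + 77·87 + 62·58 = 53
t_31 = 36·53 + 77·55 + 62·87 = 91
t_32 = 36·91 + 77·53 + 62·55 = 0
t_33 = 36·0 + 77·91 + 62·53 = 11
t_34 = 36·11 + 77·0 + 62·91 = 24
t_35 = 36·24 + 77·11 + 62·0 = 62
t_36 = 36·62 + 77·24 + 62·11 = 9
t_37 = 36·9 + 77·62 + 62·24 = 87
t_38 = 36·87 + 77·9 + 62·62 = 6
t_39 = 36·6 + 77·87 + 62·9 = 4
t_40 = 36·4 + 77·6 + 62·87 = 83
t_41 = 36·83 + 77·4 + 62·6 = 79
t_42 = 36·79 + 77·83 + 62·4 = 74
t_43 = 36·74 + 77·79 + 62·83 = 22
t_44 = 36·22 + 77·74 + 62·79 = 39
t_45 = 36·39 + 77·22 + 62·74 = 23
t_46 = 36·23 + 77·39 + 62·22 = 54
t_47 = 36·54 + 77·23 + 62·39 = 22
t_48 = 36·22 + 77·54 + 62·23 = 71
t_49 = 36·71 + 77·22 + 62·54 = 32
t_50 = 36·32 + 77·71 + 62·22 = 29
t_51 = 36·29 + 77·32 + 62·71 = 53
t_52 = 36·53 + 77·29 + 62·32 = 14
t_53 = 36·14 + 77·53 + 62·29 = 78
t_54 = 36·78 + 77·14 + 62·53 = 91
t_55 = 36·91 + 77·78 + 62·14 = 62
t_56 = 36·62 + 77·91 + 62·78 = 10
t_57 = 36·10 + 77·62 + 62·91 = 9
t_58 = 36·9 + 77·10 + 62·62 = 88
t_59 = 36·88 + 77·9 + 62·10 = 19
t_60 = 36·19 + 77·88 + 62·9 = 64
t_61 = 36·64 + 77·19 + 62·88 = 8
t_62 = 36·8 + 77·64 + 62·19 = 89
t_63 = 36·89 + 77·8 + 62·64 = 28
t_64 = 36·28 + 77·89 + 62·8 = 15
t_65 = 36·15 + 77·28 + 62·89 = 66
t_66 = 36·66 + 77·15 + 62·28 = 29
t_67 = 36·29 + 77·66 + 62·15 = 72
t_68 = 36·72 + 77·29 + 62·66 = 90
t_69 = 36·90 + 77·72 + 62·29 = 9
t_70 = 36·9 + 77·90 + 62·72 = 78
t_71 = 36·78 + 77·9 + 62·90 = 60
t_72 = 36·60 + 77·78 + 62·9 = 91
t_73 = 36·91 + 77·60 + 62·78 = 25
t_74 = 36·25 + 77·91 + 62·60 = 84
t_75 = 36·84 + 77·25 + 62·91 = 18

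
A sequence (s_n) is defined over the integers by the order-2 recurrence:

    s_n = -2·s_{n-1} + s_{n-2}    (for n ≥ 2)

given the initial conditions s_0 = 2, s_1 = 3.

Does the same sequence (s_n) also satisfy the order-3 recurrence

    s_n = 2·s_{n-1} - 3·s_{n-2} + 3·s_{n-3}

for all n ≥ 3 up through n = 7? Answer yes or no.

no

Terms s_0..s_7: 2, 3, -4, 11, -26, 63, -152, 367
n=3: candidate gives -11, actual s_3 = 11 ✗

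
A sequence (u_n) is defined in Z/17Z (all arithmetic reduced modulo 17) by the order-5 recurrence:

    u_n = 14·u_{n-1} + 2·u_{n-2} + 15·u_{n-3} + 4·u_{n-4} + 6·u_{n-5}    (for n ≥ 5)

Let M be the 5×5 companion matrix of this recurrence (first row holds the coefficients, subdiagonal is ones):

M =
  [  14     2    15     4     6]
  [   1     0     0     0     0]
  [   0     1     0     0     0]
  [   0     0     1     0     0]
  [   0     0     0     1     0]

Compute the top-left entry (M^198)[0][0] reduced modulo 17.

16

(M^198)[0][0] is the top entry after applying M 198 times to the unit state (1, 0, 0, 0, 0). Equivalently it is h_{202} for the auxiliary sequence (h_n) obeying the same recurrence with h_4 = 1 and h_i = 0 for 0 ≤ i < 4:
h_5 = 14·1 + 2·0 + 15·0 + 4·0 + 6·0 = 14
h_6 = 14·14 + 2·1 + 15·0 + 4·0 + 6·0 = 11
h_7 = 14·11 + 2·14 + 15·1 + 4·0 + 6·0 = 10
h_8 = 14·10 + 2·11 + 15·14 + 4·1 + 6·0 = 2
h_9 = 14·2 + 2·10 + 15·11 + 4·14 + 6·1 = 3
h_10 = 14·3 + 2·2 + 15·10 + 4·11 + 6·14 = 1
Continuing the recurrence:
  h_11 = 3;  h_12 = 4;  h_13 = 16;  h_14 = 10;  h_15 = 12;  h_16 = 3
  h_17 = 15;  h_18 = 5;  h_19 = 15;  h_20 = 2;  h_21 = 7;  h_22 = 12
  h_23 = 13;  h_24 = 1;  h_25 = 5;  h_26 = 0;  h_27 = 13;  h_28 = 16
  h_29 = 4;  h_30 = 7;  h_31 = 7;  h_32 = 8;  h_33 = 3;  h_34 = 11
  h_35 = 10;  h_36 = 9;  h_37 = 14;  h_38 = 1;  h_39 = 11;  h_40 = 3
  h_41 = 2;  h_42 = 15;  h_43 = 3;  h_44 = 10;  h_45 = 6;  h_46 = 0
  h_47 = 9;  h_48 = 2;  h_49 = 11;  h_50 = 6;  h_51 = 2;  h_52 = 12
  h_53 = 12;  h_54 = 6;  h_55 = 9;  h_56 = 4;  h_57 = 12;  h_58 = 16
  h_59 = 6;  h_60 = 9;  h_61 = 8;  h_62 = 16;  h_63 = 2;  h_64 = 14
  h_65 = 16;  h_66 = 3;  h_67 = 14;  h_68 = 0;  h_69 = 0;  h_70 = 12
  h_71 = 4;  h_72 = 11;  h_73 = 2;  h_74 = 5;  h_75 = 4;  h_76 = 11
  h_77 = 5;  h_78 = 14;  h_79 = 9;  h_80 = 8;  h_81 = 1;  h_82 = 13
  h_83 = 16;  h_84 = 11;  h_85 = 8;  h_86 = 7;  h_87 = 13;  h_88 = 14
  h_89 = 0;  h_90 = 10;  h_91 = 2;  h_92 = 12;  h_93 = 15;  h_94 = 15
  h_95 = 12;  h_96 = 7;  h_97 = 3;  h_98 = 12;  h_99 = 9;  h_100 = 6
  h_101 = 13;  h_102 = 4;  h_103 = 8;  h_104 = 2;  h_105 = 5;  h_106 = 16
  h_107 = 14;  h_108 = 2;  h_109 = 5;  h_110 = 4;  h_111 = 10;  h_112 = 9
  h_113 = 0;  h_114 = 10;  h_115 = 16;  h_116 = 0;  h_117 = 15;  h_118 = 14
  h_119 = 10;  h_120 = 13;  h_121 = 13;  h_122 = 11;  h_123 = 6;  h_124 = 5
  h_125 = 3;  h_126 = 9;  h_127 = 8;  h_128 = 10;  h_129 = 10;  h_130 = 11
  h_131 = 2;  h_132 = 16;  h_133 = 0;  h_134 = 13;  h_135 = 3;  h_136 = 8
  h_137 = 1;  h_138 = 8;  h_139 = 1;  h_140 = 10;  h_141 = 8;  h_142 = 15
  h_143 = 3;  h_144 = 0;  h_145 = 0;  h_146 = 0;  h_147 = 0;  h_148 = 1
  h_149 = 14;  h_150 = 11;  h_151 = 10;  h_152 = 2;  h_153 = 3;  h_154 = 1
  h_155 = 3;  h_156 = 4;  h_157 = 16;  h_158 = 10;  h_159 = 12;  h_160 = 3
  h_161 = 15;  h_162 = 5;  h_163 = 15;  h_164 = 2;  h_165 = 7;  h_166 = 12
  h_167 = 13;  h_168 = 1;  h_169 = 5;  h_170 = 0;  h_171 = 13;  h_172 = 16
  h_173 = 4;  h_174 = 7;  h_175 = 7;  h_176 = 8;  h_177 = 3;  h_178 = 11
  h_179 = 10;  h_180 = 9;  h_181 = 14;  h_182 = 1;  h_183 = 11;  h_184 = 3
  h_185 = 2;  h_186 = 15;  h_187 = 3;  h_188 = 10;  h_189 = 6;  h_190 = 0
  h_191 = 9;  h_192 = 2;  h_193 = 11;  h_194 = 6;  h_195 = 2;  h_196 = 12
  h_197 = 12;  h_198 = 6;  h_199 = 9;  h_200 = 4
h_201 = 14·4 + 2·9 + 15·6 + 4·12 + 6·12 = 12
h_202 = 14·12 + 2·4 + 15·9 + 4·6 + 6·12 = 16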